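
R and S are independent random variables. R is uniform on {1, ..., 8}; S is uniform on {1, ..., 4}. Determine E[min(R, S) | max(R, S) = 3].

9/5

Outcomes with max(R, S) = 3: (1,3), (2,3), (3,1), (3,2), (3,3), each with probability 1/32.
E[min(R, S) | max(R, S) = 3] = (1 + 2 + 1 + 2 + 3) / 5 = 9/5.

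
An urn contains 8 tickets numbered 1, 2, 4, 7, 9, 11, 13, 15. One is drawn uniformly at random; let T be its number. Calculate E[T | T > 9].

13

P(T > 9) = 3/8.
Σ over the event: 11·1/8 + 13·1/8 + 15·1/8 = 39/8.
E[T | T > 9] = (39/8) / (3/8) = 13.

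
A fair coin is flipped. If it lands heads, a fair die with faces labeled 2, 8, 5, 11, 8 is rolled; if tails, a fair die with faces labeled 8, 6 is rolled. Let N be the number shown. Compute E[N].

E[N | heads] = (2+8+5+11+8)/5 = 34/5.
E[N | tails] = (8+6)/2 = 7.
E[N] = (1/2)·(34/5) + (1/2)·(7) = 69/10.

69/10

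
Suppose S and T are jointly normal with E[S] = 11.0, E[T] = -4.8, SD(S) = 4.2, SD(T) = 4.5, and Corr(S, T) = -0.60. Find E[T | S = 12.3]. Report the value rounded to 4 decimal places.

-5.6357

E[T | S=x] = μ_T + ρ(σ_T/σ_S)(x − μ_S) for jointly normal variables.
E[T | S=12.3] = -4.8 + (-0.60)·(4.5/4.2)·(12.3 − (11.0)) = -4.8 + (-0.64286)·(1.3) = -5.6357.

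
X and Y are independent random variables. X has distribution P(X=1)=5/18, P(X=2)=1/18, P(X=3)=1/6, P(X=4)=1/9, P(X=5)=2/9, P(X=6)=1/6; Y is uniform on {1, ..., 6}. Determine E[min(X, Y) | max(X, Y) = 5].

84/31

P(max(X, Y) = 5) = 31/108.
Summing min(X,Y)·P(x,y) over outcomes with max(X, Y) = 5 gives 7/9.
E[min(X, Y) | max(X, Y) = 5] = (7/9) / (31/108) = 84/31.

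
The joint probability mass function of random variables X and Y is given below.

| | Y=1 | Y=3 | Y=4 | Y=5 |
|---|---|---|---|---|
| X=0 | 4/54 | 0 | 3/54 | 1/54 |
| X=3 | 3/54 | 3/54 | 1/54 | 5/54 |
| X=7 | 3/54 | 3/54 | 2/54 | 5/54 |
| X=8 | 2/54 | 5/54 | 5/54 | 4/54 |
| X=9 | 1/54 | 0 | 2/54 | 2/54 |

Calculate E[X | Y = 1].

P(Y = 1) = 13/54.
Σ X·P over the event = 0·(4/54) + 3·(3/54) + 7·(3/54) + 8·(2/54) + 9·(1/54) = 55/54.
E[X | Y = 1] = (55/54) / (13/54) = 55/13.

55/13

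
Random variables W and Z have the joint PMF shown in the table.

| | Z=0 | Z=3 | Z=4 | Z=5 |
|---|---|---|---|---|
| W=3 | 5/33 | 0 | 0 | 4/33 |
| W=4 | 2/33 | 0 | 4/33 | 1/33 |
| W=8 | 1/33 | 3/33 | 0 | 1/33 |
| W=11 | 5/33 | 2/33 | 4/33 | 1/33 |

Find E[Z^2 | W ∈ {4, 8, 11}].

31/3

P(W ∈ {4, 8, 11}) = 8/11.
Summing Z^2·P(W=x,Z=y) over the conditioning event gives 248/33.
E[Z^2 | W ∈ {4, 8, 11}] = (248/33) / (8/11) = 31/3.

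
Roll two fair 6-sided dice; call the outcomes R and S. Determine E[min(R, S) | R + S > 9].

29/6

Outcomes with R + S > 9: (4,6), (5,5), (5,6), (6,4), (6,5), (6,6), each with probability 1/36.
E[min(R, S) | R + S > 9] = (4 + 5 + 5 + 4 + 5 + 6) / 6 = 29/6.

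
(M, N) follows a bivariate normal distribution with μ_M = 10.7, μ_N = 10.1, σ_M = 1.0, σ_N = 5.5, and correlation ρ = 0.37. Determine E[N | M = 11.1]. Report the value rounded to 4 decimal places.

10.9140

The regression of N on M has slope ρ·σ_N/σ_M and passes through (μ_M, μ_N).
E[N | M=11.1] = 10.1 + (0.37)·(5.5/1.0)·(11.1 − (10.7)) = 10.1 + (2.035)·(0.4) = 10.9140.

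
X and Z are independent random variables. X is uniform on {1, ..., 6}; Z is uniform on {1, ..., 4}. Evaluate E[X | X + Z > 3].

P(X + Z > 3) = 7/8.
Summing X·P(x,y) over outcomes with X + Z > 3 gives 10/3.
E[X | X + Z > 3] = (10/3) / (7/8) = 80/21.

80/21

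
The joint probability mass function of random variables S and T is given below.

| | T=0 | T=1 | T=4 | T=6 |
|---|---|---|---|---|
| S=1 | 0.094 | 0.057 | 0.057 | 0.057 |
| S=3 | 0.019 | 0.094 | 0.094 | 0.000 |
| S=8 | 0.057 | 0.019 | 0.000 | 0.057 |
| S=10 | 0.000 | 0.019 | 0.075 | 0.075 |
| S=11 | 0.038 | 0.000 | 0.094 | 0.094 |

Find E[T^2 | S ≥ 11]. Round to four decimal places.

21.6283

P(S ≥ 11) = 0.226.
Σ T^2·P over the event = 0·(0.038) + 16·(0.094) + 36·(0.094) = 4.888.
E[T^2 | S ≥ 11] = (4.888) / (0.226) = 21.6283.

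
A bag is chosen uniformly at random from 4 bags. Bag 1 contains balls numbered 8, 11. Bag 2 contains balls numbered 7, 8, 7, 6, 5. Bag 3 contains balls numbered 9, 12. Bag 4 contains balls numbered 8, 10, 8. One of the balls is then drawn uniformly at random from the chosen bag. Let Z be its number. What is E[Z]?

529/60

E[Z | bag 1] = (8+11)/2 = 19/2.
E[Z | bag 2] = (7+8+7+6+5)/5 = 33/5.
E[Z | bag 3] = (9+12)/2 = 21/2.
E[Z | bag 4] = (8+10+8)/3 = 26/3.
E[Z] = (1/4)·(19/2) + (1/4)·(33/5) + (1/4)·(21/2) + (1/4)·(26/3) = 529/60.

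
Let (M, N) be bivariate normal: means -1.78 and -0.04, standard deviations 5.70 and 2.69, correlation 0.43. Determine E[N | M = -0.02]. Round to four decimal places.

0.3172

The regression of N on M has slope ρ·σ_N/σ_M and passes through (μ_M, μ_N).
E[N | M=-0.02] = -0.04 + (0.43)·(2.69/5.70)·(-0.02 − (-1.78)) = -0.04 + (0.20293)·(1.76) = 0.3172.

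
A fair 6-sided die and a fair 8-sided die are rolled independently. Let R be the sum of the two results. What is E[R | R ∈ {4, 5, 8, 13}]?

P(R ∈ {4, 5, 8, 13}) = 5/16.
Σ over the event: 4·1/16 + 5·1/12 + 8·1/8 + 13·1/24 = 53/24.
E[R | R ∈ {4, 5, 8, 13}] = (53/24) / (5/16) = 106/15.

106/15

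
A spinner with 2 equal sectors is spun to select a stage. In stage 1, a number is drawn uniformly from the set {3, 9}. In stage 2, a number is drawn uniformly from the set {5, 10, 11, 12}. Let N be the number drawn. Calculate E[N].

E[N | stage 1] = (3+9)/2 = 6.
E[N | stage 2] = (5+10+11+12)/4 = 19/2.
E[N] = (1/2)·(6) + (1/2)·(19/2) = 31/4.

31/4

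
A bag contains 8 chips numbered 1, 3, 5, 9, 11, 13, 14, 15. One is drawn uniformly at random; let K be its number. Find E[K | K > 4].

67/6

P(K > 4) = 3/4.
Σ over the event: 5·1/8 + 9·1/8 + 11·1/8 + 13·1/8 + 14·1/8 + 15·1/8 = 67/8.
E[K | K > 4] = (67/8) / (3/4) = 67/6.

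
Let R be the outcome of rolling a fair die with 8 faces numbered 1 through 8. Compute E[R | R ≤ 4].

5/2

Given R ≤ 4, R is equally likely to be any of {1, 2, 3, 4}.
E[R | R ≤ 4] = (1 + 2 + 3 + 4) / 4 = 5/2.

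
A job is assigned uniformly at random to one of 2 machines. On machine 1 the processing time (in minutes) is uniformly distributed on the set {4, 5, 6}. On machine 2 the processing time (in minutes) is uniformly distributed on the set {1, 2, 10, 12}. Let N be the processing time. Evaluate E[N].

45/8

E[N | machine 1] = (4+5+6)/3 = 5.
E[N | machine 2] = (1+2+10+12)/4 = 25/4.
By the law of total expectation,
E[N] = (1/2)·(5) + (1/2)·(25/4) = 45/8.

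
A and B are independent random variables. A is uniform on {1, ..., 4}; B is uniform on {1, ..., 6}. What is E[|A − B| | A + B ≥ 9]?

Outcomes with A + B ≥ 9: (3,6), (4,5), (4,6), each with probability 1/24.
E[|A − B| | A + B ≥ 9] = (3 + 1 + 2) / 3 = 2.

2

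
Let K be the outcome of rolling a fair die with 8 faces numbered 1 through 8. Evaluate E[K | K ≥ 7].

15/2

Given K ≥ 7, K is equally likely to be any of {7, 8}.
E[K | K ≥ 7] = (7 + 8) / 2 = 15/2.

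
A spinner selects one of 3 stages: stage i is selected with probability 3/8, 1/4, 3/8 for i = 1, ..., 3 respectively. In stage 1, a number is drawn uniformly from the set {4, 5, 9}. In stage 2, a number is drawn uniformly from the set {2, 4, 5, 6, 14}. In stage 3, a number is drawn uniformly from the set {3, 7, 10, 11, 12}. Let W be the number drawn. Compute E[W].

281/40

E[W | stage 1] = (4+5+9)/3 = 6.
E[W | stage 2] = (2+4+5+6+14)/5 = 31/5.
E[W | stage 3] = (3+7+10+11+12)/5 = 43/5.
By the law of total expectation,
E[W] = (3/8)·(6) + (1/4)·(31/5) + (3/8)·(43/5) = 281/40.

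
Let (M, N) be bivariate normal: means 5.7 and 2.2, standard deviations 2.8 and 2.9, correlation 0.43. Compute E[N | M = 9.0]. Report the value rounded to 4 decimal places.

The regression of N on M has slope ρ·σ_N/σ_M and passes through (μ_M, μ_N).
E[N | M=9.0] = 2.2 + (0.43)·(2.9/2.8)·(9.0 − (5.7)) = 2.2 + (0.44536)·(3.3) = 3.6697.

3.6697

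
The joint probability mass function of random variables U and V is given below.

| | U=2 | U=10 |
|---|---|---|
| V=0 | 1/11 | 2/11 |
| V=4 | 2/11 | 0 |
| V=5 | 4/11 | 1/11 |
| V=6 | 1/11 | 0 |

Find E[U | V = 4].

P(V = 4) = 2/11.
Σ U·P over the event = 2·(2/11) = 4/11.
E[U | V = 4] = (4/11) / (2/11) = 2.

2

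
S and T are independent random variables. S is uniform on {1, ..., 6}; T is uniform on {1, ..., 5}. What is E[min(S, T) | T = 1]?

1

P(T = 1) = 1/5.
Summing min(S,T)·P(x,y) over outcomes with T = 1 gives 1/5.
E[min(S, T) | T = 1] = (1/5) / (1/5) = 1.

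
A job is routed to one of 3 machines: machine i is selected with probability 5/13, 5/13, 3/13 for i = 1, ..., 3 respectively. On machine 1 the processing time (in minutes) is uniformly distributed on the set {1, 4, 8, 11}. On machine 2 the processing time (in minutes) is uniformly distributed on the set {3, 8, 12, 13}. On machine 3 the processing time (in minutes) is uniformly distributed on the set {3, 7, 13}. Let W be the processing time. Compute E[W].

E[W | machine 1] = (1+4+8+11)/4 = 6.
E[W | machine 2] = (3+8+12+13)/4 = 9.
E[W | machine 3] = (3+7+13)/3 = 23/3.
E[W] = (5/13)·(6) + (5/13)·(9) + (3/13)·(23/3) = 98/13.

98/13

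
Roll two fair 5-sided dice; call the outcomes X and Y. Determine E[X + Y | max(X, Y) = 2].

P(max(X, Y) = 2) = 3/25.
Summing (X+Y)·P(x,y) over outcomes with max(X, Y) = 2 gives 2/5.
E[X + Y | max(X, Y) = 2] = (2/5) / (3/25) = 10/3.

10/3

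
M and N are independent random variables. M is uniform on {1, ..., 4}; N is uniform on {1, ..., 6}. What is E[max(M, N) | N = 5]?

5

P(N = 5) = 1/6.
Summing max(M,N)·P(x,y) over outcomes with N = 5 gives 5/6.
E[max(M, N) | N = 5] = (5/6) / (1/6) = 5.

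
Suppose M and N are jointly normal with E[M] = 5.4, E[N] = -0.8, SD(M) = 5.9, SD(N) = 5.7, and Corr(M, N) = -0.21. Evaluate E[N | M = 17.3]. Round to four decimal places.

-3.2143

For a bivariate normal, E[N | M=x] = μ_N + ρ·(σ_N/σ_M)·(x − μ_M).
E[N | M=17.3] = -0.8 + (-0.21)·(5.7/5.9)·(17.3 − (5.4)) = -0.8 + (-0.20288)·(11.9) = -3.2143.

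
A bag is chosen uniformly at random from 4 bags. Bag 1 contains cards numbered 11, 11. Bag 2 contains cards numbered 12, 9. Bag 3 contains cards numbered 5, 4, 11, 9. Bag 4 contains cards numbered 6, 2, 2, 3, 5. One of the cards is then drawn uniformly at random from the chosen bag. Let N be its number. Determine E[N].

E[N | bag 1] = (11+11)/2 = 11.
E[N | bag 2] = (12+9)/2 = 21/2.
E[N | bag 3] = (5+4+11+9)/4 = 29/4.
E[N | bag 4] = (6+2+2+3+5)/5 = 18/5.
By the law of total expectation,
E[N] = (1/4)·(11) + (1/4)·(21/2) + (1/4)·(29/4) + (1/4)·(18/5) = 647/80.

647/80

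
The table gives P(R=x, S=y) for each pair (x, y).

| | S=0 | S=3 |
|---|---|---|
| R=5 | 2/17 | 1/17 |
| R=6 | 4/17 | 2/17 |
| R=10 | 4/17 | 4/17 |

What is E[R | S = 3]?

P(S = 3) = 7/17.
Σ R·P over the event = 5·(1/17) + 6·(2/17) + 10·(4/17) = 57/17.
E[R | S = 3] = (57/17) / (7/17) = 57/7.

57/7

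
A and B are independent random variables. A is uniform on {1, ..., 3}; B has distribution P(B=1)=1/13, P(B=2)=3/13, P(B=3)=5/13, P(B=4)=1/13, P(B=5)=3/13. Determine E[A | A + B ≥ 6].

19/8

P(A + B ≥ 6) = 16/39.
Summing A·P(x,y) over outcomes with A + B ≥ 6 gives 38/39.
E[A | A + B ≥ 6] = (38/39) / (16/39) = 19/8.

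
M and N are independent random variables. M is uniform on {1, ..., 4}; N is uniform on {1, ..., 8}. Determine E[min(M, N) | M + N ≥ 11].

Outcomes with M + N ≥ 11: (3,8), (4,7), (4,8), each with probability 1/32.
E[min(M, N) | M + N ≥ 11] = (3 + 4 + 4) / 3 = 11/3.

11/3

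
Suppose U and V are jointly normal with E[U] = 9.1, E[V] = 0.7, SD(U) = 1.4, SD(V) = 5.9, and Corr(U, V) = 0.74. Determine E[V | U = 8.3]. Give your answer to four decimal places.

-1.7949

E[V | U=x] = μ_V + ρ(σ_V/σ_U)(x − μ_U) for jointly normal variables.
E[V | U=8.3] = 0.7 + (0.74)·(5.9/1.4)·(8.3 − (9.1)) = 0.7 + (3.1186)·(-0.8) = -1.7949.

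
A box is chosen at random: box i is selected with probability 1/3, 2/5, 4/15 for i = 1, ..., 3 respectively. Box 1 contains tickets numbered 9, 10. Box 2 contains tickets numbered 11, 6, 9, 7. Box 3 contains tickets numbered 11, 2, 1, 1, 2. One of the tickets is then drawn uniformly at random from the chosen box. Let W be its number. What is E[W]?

553/75

E[W | box 1] = (9+10)/2 = 19/2.
E[W | box 2] = (11+6+9+7)/4 = 33/4.
E[W | box 3] = (11+2+1+1+2)/5 = 17/5.
E[W] = (1/3)·(19/2) + (2/5)·(33/4) + (4/15)·(17/5) = 553/75.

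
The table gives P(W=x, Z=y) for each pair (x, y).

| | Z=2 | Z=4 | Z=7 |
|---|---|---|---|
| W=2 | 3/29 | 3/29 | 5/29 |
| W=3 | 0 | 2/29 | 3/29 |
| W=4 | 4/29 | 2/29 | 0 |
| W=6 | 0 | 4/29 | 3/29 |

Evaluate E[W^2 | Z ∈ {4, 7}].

361/22

P(Z ∈ {4, 7}) = 22/29.
Summing W^2·P(W=x,Z=y) over the conditioning event gives 361/29.
E[W^2 | Z ∈ {4, 7}] = (361/29) / (22/29) = 361/22.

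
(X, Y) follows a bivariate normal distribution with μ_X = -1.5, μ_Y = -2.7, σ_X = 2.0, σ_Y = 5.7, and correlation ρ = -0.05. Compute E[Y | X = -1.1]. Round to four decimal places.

-2.7570

The regression of Y on X has slope ρ·σ_Y/σ_X and passes through (μ_X, μ_Y).
E[Y | X=-1.1] = -2.7 + (-0.05)·(5.7/2.0)·(-1.1 − (-1.5)) = -2.7 + (-0.1425)·(0.4) = -2.7570.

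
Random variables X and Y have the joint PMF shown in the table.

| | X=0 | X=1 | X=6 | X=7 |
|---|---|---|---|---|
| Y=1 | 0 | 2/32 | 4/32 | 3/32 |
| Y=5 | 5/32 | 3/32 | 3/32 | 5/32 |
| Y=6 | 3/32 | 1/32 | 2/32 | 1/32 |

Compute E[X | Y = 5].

7/2

P(Y = 5) = 1/2.
Σ X·P over the event = 0·(5/32) + 1·(3/32) + 6·(3/32) + 7·(5/32) = 7/4.
E[X | Y = 5] = (7/4) / (1/2) = 7/2.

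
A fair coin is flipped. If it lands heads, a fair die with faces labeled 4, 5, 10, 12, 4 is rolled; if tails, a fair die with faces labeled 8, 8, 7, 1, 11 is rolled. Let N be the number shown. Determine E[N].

E[N | heads] = (4+5+10+12+4)/5 = 7.
E[N | tails] = (8+8+7+1+11)/5 = 7.
E[N] = (1/2)·(7) + (1/2)·(7) = 7.

7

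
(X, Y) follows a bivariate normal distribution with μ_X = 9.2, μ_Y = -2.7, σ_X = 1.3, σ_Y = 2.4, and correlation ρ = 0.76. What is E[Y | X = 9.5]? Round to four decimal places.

-2.2791

For a bivariate normal, E[Y | X=x] = μ_Y + ρ·(σ_Y/σ_X)·(x − μ_X).
E[Y | X=9.5] = -2.7 + (0.76)·(2.4/1.3)·(9.5 − (9.2)) = -2.7 + (1.4031)·(0.3) = -2.2791.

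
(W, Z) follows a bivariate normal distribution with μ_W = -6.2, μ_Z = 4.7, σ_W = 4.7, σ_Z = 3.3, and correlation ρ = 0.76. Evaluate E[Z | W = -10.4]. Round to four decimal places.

E[Z | W=x] = μ_Z + ρ(σ_Z/σ_W)(x − μ_W) for jointly normal variables.
E[Z | W=-10.4] = 4.7 + (0.76)·(3.3/4.7)·(-10.4 − (-6.2)) = 4.7 + (0.53362)·(-4.2) = 2.4588.

2.4588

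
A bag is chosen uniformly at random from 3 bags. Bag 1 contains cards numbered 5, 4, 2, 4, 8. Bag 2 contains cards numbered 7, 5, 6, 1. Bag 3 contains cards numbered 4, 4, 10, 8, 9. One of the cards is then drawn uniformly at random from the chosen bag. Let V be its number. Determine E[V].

109/20

E[V | bag 1] = (5+4+2+4+8)/5 = 23/5.
E[V | bag 2] = (7+5+6+1)/4 = 19/4.
E[V | bag 3] = (4+4+10+8+9)/5 = 7.
E[V] = (1/3)·(23/5) + (1/3)·(19/4) + (1/3)·(7) = 109/20.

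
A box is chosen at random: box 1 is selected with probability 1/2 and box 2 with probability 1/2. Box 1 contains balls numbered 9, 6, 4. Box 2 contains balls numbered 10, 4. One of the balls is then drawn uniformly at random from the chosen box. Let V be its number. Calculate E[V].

20/3

E[V | box 1] = (9+6+4)/3 = 19/3.
E[V | box 2] = (10+4)/2 = 7.
E[V] = (1/2)·(19/3) + (1/2)·(7) = 20/3.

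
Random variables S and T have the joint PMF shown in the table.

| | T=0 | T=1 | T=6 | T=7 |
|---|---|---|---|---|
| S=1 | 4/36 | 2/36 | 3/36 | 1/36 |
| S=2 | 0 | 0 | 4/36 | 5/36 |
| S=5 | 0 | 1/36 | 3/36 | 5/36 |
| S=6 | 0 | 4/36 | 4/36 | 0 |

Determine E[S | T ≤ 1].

P(T ≤ 1) = 11/36.
Σ S·P over the event = 1·(4/36) + 1·(2/36) + 5·(1/36) + 6·(4/36) = 35/36.
E[S | T ≤ 1] = (35/36) / (11/36) = 35/11.

35/11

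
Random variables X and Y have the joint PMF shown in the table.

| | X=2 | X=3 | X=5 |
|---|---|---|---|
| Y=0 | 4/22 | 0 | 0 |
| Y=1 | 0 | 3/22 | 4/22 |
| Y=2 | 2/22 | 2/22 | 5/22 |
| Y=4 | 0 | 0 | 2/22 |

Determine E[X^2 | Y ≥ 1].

164/9

P(Y ≥ 1) = 9/11.
Σ X^2·P over the event = 4·(2/22) + 9·(3/22) + 9·(2/22) + 25·(4/22) + 25·(5/22) + 25·(2/22) = 164/11.
E[X^2 | Y ≥ 1] = (164/11) / (9/11) = 164/9.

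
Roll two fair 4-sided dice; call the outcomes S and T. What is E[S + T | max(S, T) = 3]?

24/5

P(max(S, T) = 3) = 5/16.
Summing (S+T)·P(x,y) over outcomes with max(S, T) = 3 gives 3/2.
E[S + T | max(S, T) = 3] = (3/2) / (5/16) = 24/5.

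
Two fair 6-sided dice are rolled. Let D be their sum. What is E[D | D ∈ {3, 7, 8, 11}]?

22/3

P(D ∈ {3, 7, 8, 11}) = 5/12.
Σ over the event: 3·1/18 + 7·1/6 + 8·5/36 + 11·1/18 = 55/18.
E[D | D ∈ {3, 7, 8, 11}] = (55/18) / (5/12) = 22/3.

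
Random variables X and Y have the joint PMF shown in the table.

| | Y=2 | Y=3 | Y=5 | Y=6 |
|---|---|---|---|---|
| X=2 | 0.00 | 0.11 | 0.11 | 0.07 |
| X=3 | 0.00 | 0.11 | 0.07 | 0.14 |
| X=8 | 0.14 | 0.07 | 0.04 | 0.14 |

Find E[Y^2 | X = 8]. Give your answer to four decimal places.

18.5385

P(X = 8) = 0.39.
Σ Y^2·P over the event = 4·(0.14) + 9·(0.07) + 25·(0.04) + 36·(0.14) = 7.23.
E[Y^2 | X = 8] = (7.23) / (0.39) = 18.5385.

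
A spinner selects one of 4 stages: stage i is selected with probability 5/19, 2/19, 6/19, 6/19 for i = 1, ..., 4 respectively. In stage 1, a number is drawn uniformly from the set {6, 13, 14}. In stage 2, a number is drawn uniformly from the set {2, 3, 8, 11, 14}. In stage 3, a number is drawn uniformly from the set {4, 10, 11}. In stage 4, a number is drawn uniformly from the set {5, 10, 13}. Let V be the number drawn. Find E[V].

881/95

E[V | stage 1] = (6+13+14)/3 = 11.
E[V | stage 2] = (2+3+8+11+14)/5 = 38/5.
E[V | stage 3] = (4+10+11)/3 = 25/3.
E[V | stage 4] = (5+10+13)/3 = 28/3.
By the law of total expectation,
E[V] = (5/19)·(11) + (2/19)·(38/5) + (6/19)·(25/3) + (6/19)·(28/3) = 881/95.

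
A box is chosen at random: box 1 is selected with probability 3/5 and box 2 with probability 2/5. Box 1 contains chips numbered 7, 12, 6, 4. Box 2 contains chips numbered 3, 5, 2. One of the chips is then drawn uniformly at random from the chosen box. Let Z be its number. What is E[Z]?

E[Z | box 1] = (7+12+6+4)/4 = 29/4.
E[Z | box 2] = (3+5+2)/3 = 10/3.
E[Z] = (3/5)·(29/4) + (2/5)·(10/3) = 341/60.

341/60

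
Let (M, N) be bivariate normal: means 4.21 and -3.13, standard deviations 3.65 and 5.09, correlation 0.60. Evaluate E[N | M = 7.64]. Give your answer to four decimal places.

The regression of N on M has slope ρ·σ_N/σ_M and passes through (μ_M, μ_N).
E[N | M=7.64] = -3.13 + (0.60)·(5.09/3.65)·(7.64 − (4.21)) = -3.13 + (0.83671)·(3.43) = -0.2601.

-0.2601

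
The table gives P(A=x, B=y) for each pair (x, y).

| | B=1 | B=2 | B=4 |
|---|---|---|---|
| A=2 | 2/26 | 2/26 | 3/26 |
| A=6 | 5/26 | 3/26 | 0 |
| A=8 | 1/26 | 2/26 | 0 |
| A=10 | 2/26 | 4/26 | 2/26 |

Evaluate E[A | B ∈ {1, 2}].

20/3

P(B ∈ {1, 2}) = 21/26.
Σ A·P over the event = 2·(2/26) + 2·(2/26) + 6·(5/26) + 6·(3/26) + 8·(1/26) + 8·(2/26) + 10·(2/26) + 10·(4/26) = 70/13.
E[A | B ∈ {1, 2}] = (70/13) / (21/26) = 20/3.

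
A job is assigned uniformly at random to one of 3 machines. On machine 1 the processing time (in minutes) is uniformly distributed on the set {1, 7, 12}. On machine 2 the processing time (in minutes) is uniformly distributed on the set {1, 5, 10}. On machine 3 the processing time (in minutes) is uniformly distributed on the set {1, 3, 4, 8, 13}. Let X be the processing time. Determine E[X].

E[X | machine 1] = (1+7+12)/3 = 20/3.
E[X | machine 2] = (1+5+10)/3 = 16/3.
E[X | machine 3] = (1+3+4+8+13)/5 = 29/5.
E[X] = (1/3)·(20/3) + (1/3)·(16/3) + (1/3)·(29/5) = 89/15.

89/15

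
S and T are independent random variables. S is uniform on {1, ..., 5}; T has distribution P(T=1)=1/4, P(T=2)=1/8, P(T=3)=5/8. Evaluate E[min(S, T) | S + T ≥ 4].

P(S + T ≥ 4) = 7/8.
Summing min(S,T)·P(x,y) over outcomes with S + T ≥ 4 gives 37/20.
E[min(S, T) | S + T ≥ 4] = (37/20) / (7/8) = 74/35.

74/35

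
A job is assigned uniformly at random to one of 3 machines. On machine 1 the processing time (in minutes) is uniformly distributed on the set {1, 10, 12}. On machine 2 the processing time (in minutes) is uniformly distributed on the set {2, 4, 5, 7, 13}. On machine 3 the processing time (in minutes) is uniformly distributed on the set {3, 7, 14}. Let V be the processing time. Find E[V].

E[V | machine 1] = (1+10+12)/3 = 23/3.
E[V | machine 2] = (2+4+5+7+13)/5 = 31/5.
E[V | machine 3] = (3+7+14)/3 = 8.
By the law of total expectation,
E[V] = (1/3)·(23/3) + (1/3)·(31/5) + (1/3)·(8) = 328/45.

328/45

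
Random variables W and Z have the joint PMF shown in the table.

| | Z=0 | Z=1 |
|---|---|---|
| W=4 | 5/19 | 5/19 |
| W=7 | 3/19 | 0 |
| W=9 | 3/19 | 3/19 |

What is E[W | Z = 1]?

P(Z = 1) = 8/19.
Summing W·P(W=x,Z=y) over the conditioning event gives 47/19.
E[W | Z = 1] = (47/19) / (8/19) = 47/8.

47/8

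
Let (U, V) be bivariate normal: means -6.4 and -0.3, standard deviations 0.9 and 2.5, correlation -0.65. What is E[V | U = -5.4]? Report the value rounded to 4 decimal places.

-2.1056

E[V | U=x] = μ_V + ρ(σ_V/σ_U)(x − μ_U) for jointly normal variables.
E[V | U=-5.4] = -0.3 + (-0.65)·(2.5/0.9)·(-5.4 − (-6.4)) = -0.3 + (-1.8056)·(1) = -2.1056.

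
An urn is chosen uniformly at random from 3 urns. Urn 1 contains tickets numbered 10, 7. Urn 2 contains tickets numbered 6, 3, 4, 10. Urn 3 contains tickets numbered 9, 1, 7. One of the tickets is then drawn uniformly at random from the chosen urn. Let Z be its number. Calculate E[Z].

E[Z | urn 1] = (10+7)/2 = 17/2.
E[Z | urn 2] = (6+3+4+10)/4 = 23/4.
E[Z | urn 3] = (9+1+7)/3 = 17/3.
E[Z] = (1/3)·(17/2) + (1/3)·(23/4) + (1/3)·(17/3) = 239/36.

239/36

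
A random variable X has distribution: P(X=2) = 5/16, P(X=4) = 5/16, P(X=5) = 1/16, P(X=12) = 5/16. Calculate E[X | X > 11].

12

P(X > 11) = 5/16.
Σ over the event: 12·5/16 = 15/4.
E[X | X > 11] = (15/4) / (5/16) = 12.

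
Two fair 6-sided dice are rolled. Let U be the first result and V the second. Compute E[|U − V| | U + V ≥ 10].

1

Outcomes with U + V ≥ 10: (4,6), (5,5), (5,6), (6,4), (6,5), (6,6), each with probability 1/36.
E[|U − V| | U + V ≥ 10] = (2 + 0 + 1 + 2 + 1 + 0) / 6 = 1.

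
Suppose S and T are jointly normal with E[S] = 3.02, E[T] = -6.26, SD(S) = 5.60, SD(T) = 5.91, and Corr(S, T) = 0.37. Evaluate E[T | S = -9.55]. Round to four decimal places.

-11.1684

For a bivariate normal, E[T | S=x] = μ_T + ρ·(σ_T/σ_S)·(x − μ_S).
E[T | S=-9.55] = -6.26 + (0.37)·(5.91/5.60)·(-9.55 − (3.02)) = -6.26 + (0.390482)·(-12.57) = -11.1684.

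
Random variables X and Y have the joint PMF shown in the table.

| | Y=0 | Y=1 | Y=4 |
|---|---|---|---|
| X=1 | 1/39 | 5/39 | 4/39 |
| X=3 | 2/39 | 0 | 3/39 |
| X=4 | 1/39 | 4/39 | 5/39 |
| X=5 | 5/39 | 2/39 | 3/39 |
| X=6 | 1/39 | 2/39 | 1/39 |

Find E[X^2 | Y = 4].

P(Y = 4) = 16/39.
Σ X^2·P over the event = 1·(4/39) + 9·(3/39) + 16·(5/39) + 25·(3/39) + 36·(1/39) = 74/13.
E[X^2 | Y = 4] = (74/13) / (16/39) = 111/8.

111/8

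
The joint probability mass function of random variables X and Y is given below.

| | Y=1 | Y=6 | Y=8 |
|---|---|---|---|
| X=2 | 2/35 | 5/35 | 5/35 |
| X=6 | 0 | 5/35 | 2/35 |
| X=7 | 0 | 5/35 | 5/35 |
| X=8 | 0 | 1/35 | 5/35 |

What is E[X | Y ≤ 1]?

2

P(Y ≤ 1) = 2/35.
Σ X·P over the event = 2·(2/35) = 4/35.
E[X | Y ≤ 1] = (4/35) / (2/35) = 2.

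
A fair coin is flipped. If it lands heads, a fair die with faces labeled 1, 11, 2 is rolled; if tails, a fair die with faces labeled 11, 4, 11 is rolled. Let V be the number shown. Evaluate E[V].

20/3

E[V | heads] = (1+11+2)/3 = 14/3.
E[V | tails] = (11+4+11)/3 = 26/3.
E[V] = (1/2)·(14/3) + (1/2)·(26/3) = 20/3.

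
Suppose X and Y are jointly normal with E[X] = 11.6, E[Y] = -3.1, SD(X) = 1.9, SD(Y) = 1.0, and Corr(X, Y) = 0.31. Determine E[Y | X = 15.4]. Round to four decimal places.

-2.4800

For a bivariate normal, E[Y | X=x] = μ_Y + ρ·(σ_Y/σ_X)·(x − μ_X).
E[Y | X=15.4] = -3.1 + (0.31)·(1.0/1.9)·(15.4 − (11.6)) = -3.1 + (0.16316)·(3.8) = -2.4800.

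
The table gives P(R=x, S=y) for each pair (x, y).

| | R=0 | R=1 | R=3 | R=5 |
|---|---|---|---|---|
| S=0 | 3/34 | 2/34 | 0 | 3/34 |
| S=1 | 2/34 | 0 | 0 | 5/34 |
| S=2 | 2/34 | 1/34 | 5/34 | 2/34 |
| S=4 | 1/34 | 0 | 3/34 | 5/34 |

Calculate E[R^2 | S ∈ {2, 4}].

P(S ∈ {2, 4}) = 19/34.
Σ R^2·P over the event = 0·(2/34) + 0·(1/34) + 1·(1/34) + 9·(5/34) + 9·(3/34) + 25·(2/34) + 25·(5/34) = 124/17.
E[R^2 | S ∈ {2, 4}] = (124/17) / (19/34) = 248/19.

248/19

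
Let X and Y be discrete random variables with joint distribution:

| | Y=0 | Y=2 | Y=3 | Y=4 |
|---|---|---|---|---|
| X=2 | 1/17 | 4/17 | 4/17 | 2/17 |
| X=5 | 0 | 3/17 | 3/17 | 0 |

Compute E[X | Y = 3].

23/7

P(Y = 3) = 7/17.
Σ X·P over the event = 2·(4/17) + 5·(3/17) = 23/17.
E[X | Y = 3] = (23/17) / (7/17) = 23/7.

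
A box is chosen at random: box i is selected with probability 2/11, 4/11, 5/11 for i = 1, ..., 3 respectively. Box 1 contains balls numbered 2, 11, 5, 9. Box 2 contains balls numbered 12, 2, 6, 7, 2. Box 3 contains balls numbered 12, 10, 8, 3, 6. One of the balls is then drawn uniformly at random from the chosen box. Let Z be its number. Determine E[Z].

757/110

E[Z | box 1] = (2+11+5+9)/4 = 27/4.
E[Z | box 2] = (12+2+6+7+2)/5 = 29/5.
E[Z | box 3] = (12+10+8+3+6)/5 = 39/5.
By the law of total expectation,
E[Z] = (2/11)·(27/4) + (4/11)·(29/5) + (5/11)·(39/5) = 757/110.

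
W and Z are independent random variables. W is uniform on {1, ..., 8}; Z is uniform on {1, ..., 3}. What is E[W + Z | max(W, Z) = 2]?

Outcomes with max(W, Z) = 2: (1,2), (2,1), (2,2), each with probability 1/24.
E[W + Z | max(W, Z) = 2] = (3 + 3 + 4) / 3 = 10/3.

10/3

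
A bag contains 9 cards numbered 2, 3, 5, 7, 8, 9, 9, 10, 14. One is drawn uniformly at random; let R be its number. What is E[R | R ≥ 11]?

14

P(R ≥ 11) = 1/9.
Σ over the event: 14·1/9 = 14/9.
E[R | R ≥ 11] = (14/9) / (1/9) = 14.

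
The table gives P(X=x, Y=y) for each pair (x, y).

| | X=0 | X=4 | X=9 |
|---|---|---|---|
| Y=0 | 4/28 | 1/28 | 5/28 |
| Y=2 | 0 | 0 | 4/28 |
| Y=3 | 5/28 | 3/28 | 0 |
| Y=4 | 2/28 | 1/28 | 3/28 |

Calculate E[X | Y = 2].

P(Y = 2) = 1/7.
Summing X·P(X=x,Y=y) over the conditioning event gives 9/7.
E[X | Y = 2] = (9/7) / (1/7) = 9.

9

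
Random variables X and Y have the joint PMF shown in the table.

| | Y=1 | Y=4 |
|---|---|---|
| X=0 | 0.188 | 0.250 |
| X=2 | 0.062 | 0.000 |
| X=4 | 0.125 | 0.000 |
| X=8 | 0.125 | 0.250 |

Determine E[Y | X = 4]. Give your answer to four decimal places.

P(X = 4) = 0.125.
Σ Y·P over the event = 1·(0.125) = 0.125.
E[Y | X = 4] = (0.125) / (0.125) = 1.0000.

1.0000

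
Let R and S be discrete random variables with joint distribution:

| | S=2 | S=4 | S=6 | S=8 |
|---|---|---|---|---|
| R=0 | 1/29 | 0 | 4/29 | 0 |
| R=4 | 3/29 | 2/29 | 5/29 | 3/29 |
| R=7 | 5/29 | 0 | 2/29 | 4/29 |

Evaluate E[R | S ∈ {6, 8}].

37/9

P(S ∈ {6, 8}) = 18/29.
Summing R·P(R=x,S=y) over the conditioning event gives 74/29.
E[R | S ∈ {6, 8}] = (74/29) / (18/29) = 37/9.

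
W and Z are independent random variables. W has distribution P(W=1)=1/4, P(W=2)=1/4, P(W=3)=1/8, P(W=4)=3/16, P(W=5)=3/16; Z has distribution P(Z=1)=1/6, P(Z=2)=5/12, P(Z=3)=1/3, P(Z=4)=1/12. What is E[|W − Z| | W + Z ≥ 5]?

P(W + Z ≥ 5) = 29/48.
Summing |W−Z|·P(x,y) over outcomes with W + Z ≥ 5 gives 17/16.
E[|W − Z| | W + Z ≥ 5] = (17/16) / (29/48) = 51/29.

51/29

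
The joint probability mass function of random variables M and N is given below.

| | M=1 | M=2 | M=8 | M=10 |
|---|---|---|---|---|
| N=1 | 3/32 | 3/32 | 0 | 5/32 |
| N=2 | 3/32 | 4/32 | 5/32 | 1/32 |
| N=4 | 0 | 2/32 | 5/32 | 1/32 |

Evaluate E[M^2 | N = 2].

P(N = 2) = 13/32.
Σ M^2·P over the event = 1·(3/32) + 4·(4/32) + 64·(5/32) + 100·(1/32) = 439/32.
E[M^2 | N = 2] = (439/32) / (13/32) = 439/13.

439/13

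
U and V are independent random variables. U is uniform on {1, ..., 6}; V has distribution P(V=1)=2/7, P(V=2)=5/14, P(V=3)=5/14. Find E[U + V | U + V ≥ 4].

433/71

P(U + V ≥ 4) = 71/84.
Summing (U+V)·P(x,y) over outcomes with U + V ≥ 4 gives 433/84.
E[U + V | U + V ≥ 4] = (433/84) / (71/84) = 433/71.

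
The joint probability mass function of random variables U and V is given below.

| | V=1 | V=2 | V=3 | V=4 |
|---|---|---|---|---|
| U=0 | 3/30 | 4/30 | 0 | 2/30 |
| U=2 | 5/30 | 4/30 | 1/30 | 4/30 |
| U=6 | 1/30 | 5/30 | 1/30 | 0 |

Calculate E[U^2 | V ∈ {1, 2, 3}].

73/6

P(V ∈ {1, 2, 3}) = 4/5.
Σ U^2·P over the event = 0·(3/30) + 0·(4/30) + 4·(5/30) + 4·(4/30) + 4·(1/30) + 36·(1/30) + 36·(5/30) + 36·(1/30) = 146/15.
E[U^2 | V ∈ {1, 2, 3}] = (146/15) / (4/5) = 73/6.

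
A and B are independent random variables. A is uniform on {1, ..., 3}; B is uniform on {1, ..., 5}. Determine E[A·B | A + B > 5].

59/6

Outcomes with A + B > 5: (1,5), (2,4), (2,5), (3,3), (3,4), (3,5), each with probability 1/15.
E[A·B | A + B > 5] = (5 + 8 + 10 + 9 + 12 + 15) / 6 = 59/6.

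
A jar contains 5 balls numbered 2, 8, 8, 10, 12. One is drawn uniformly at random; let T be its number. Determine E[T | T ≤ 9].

6

P(T ≤ 9) = 3/5.
Σ over the event: 2·1/5 + 8·2/5 = 18/5.
E[T | T ≤ 9] = (18/5) / (3/5) = 6.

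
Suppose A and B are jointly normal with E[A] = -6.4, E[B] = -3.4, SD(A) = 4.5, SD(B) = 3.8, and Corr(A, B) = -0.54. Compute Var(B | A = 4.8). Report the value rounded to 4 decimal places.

10.2293

Var(B | A=x) = (1 − ρ²)·σ_B².
Var(B | A=4.8) = (3.8)²·(1 − (-0.54)²) = 14.44·0.7084 = 10.2293.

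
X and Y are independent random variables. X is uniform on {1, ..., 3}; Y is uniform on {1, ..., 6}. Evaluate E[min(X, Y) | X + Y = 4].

4/3

P(X + Y = 4) = 1/6.
Summing min(X,Y)·P(x,y) over outcomes with X + Y = 4 gives 2/9.
E[min(X, Y) | X + Y = 4] = (2/9) / (1/6) = 4/3.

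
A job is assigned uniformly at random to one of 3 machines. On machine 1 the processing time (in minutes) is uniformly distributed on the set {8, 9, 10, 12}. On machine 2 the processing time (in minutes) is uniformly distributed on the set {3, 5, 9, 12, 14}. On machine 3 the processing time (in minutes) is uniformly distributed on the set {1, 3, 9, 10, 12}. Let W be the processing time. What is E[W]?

E[W | machine 1] = (8+9+10+12)/4 = 39/4.
E[W | machine 2] = (3+5+9+12+14)/5 = 43/5.
E[W | machine 3] = (1+3+9+10+12)/5 = 7.
E[W] = (1/3)·(39/4) + (1/3)·(43/5) + (1/3)·(7) = 169/20.

169/20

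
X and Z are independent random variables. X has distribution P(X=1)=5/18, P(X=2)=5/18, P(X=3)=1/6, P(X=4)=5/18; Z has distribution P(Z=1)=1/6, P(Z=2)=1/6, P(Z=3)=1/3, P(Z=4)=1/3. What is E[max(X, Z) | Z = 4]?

P(Z = 4) = 1/3.
Summing max(X,Z)·P(x,y) over outcomes with Z = 4 gives 4/3.
E[max(X, Z) | Z = 4] = (4/3) / (1/3) = 4.

4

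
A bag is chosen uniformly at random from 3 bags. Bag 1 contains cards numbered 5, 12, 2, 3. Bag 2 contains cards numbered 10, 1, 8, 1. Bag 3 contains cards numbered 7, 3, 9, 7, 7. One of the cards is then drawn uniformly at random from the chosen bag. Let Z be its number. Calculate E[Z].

E[Z | bag 1] = (5+12+2+3)/4 = 11/2.
E[Z | bag 2] = (10+1+8+1)/4 = 5.
E[Z | bag 3] = (7+3+9+7+7)/5 = 33/5.
E[Z] = (1/3)·(11/2) + (1/3)·(5) + (1/3)·(33/5) = 57/10.

57/10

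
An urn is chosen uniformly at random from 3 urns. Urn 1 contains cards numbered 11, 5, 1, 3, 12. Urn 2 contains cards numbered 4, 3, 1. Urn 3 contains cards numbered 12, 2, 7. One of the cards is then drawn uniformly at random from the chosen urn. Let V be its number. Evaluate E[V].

241/45

E[V | urn 1] = (11+5+1+3+12)/5 = 32/5.
E[V | urn 2] = (4+3+1)/3 = 8/3.
E[V | urn 3] = (12+2+7)/3 = 7.
E[V] = (1/3)·(32/5) + (1/3)·(8/3) + (1/3)·(7) = 241/45.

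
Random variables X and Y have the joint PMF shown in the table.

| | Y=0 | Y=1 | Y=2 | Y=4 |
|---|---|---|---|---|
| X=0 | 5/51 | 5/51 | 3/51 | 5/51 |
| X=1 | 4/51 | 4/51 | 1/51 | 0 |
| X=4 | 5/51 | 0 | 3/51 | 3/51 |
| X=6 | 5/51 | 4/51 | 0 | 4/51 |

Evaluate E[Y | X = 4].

18/11

P(X = 4) = 11/51.
Summing Y·P(X=x,Y=y) over the conditioning event gives 6/17.
E[Y | X = 4] = (6/17) / (11/51) = 18/11.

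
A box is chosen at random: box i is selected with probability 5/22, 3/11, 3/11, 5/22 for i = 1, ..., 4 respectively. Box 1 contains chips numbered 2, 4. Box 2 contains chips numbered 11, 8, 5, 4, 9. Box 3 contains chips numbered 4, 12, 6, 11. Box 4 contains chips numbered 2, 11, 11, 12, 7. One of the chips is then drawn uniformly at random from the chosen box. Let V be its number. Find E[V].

1519/220

E[V | box 1] = (2+4)/2 = 3.
E[V | box 2] = (11+8+5+4+9)/5 = 37/5.
E[V | box 3] = (4+12+6+11)/4 = 33/4.
E[V | box 4] = (2+11+11+12+7)/5 = 43/5.
By the law of total expectation,
E[V] = (5/22)·(3) + (3/11)·(37/5) + (3/11)·(33/4) + (5/22)·(43/5) = 1519/220.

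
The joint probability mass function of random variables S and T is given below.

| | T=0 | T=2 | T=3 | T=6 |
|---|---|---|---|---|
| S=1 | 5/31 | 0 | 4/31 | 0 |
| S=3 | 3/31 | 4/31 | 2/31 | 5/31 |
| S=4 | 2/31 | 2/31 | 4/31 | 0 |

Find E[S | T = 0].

P(T = 0) = 10/31.
Σ S·P over the event = 1·(5/31) + 3·(3/31) + 4·(2/31) = 22/31.
E[S | T = 0] = (22/31) / (10/31) = 11/5.

11/5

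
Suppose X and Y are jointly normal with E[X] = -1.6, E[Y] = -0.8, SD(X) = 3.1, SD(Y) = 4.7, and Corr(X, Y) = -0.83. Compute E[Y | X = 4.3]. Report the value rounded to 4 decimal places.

E[Y | X=x] = μ_Y + ρ(σ_Y/σ_X)(x − μ_X) for jointly normal variables.
E[Y | X=4.3] = -0.8 + (-0.83)·(4.7/3.1)·(4.3 − (-1.6)) = -0.8 + (-1.25839)·(5.9) = -8.2245.

-8.2245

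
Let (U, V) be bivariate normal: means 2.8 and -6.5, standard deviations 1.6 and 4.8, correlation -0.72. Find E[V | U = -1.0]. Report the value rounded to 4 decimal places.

The regression of V on U has slope ρ·σ_V/σ_U and passes through (μ_U, μ_V).
E[V | U=-1.0] = -6.5 + (-0.72)·(4.8/1.6)·(-1.0 − (2.8)) = -6.5 + (-2.16)·(-3.8) = 1.7080.

1.7080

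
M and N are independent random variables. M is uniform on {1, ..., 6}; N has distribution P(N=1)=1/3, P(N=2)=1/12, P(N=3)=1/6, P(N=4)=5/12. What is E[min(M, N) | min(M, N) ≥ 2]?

123/40

P(min(M, N) ≥ 2) = 5/9.
Summing min(M,N)·P(x,y) over outcomes with min(M, N) ≥ 2 gives 41/24.
E[min(M, N) | min(M, N) ≥ 2] = (41/24) / (5/9) = 123/40.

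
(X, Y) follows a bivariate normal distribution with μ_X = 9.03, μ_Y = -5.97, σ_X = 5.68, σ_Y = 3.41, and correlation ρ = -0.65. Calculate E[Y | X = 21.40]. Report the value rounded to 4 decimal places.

-10.7971

The regression of Y on X has slope ρ·σ_Y/σ_X and passes through (μ_X, μ_Y).
E[Y | X=21.40] = -5.97 + (-0.65)·(3.41/5.68)·(21.40 − (9.03)) = -5.97 + (-0.39023)·(12.37) = -10.7971.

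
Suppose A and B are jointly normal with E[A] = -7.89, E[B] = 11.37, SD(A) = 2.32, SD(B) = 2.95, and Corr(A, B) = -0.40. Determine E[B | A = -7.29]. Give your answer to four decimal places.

The regression of B on A has slope ρ·σ_B/σ_A and passes through (μ_A, μ_B).
E[B | A=-7.29] = 11.37 + (-0.40)·(2.95/2.32)·(-7.29 − (-7.89)) = 11.37 + (-0.50862)·(0.6) = 11.0648.

11.0648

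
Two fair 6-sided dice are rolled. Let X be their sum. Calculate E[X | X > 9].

P(X > 9) = 1/6.
Σ over the event: 10·1/12 + 11·1/18 + 12·1/36 = 16/9.
E[X | X > 9] = (16/9) / (1/6) = 32/3.

32/3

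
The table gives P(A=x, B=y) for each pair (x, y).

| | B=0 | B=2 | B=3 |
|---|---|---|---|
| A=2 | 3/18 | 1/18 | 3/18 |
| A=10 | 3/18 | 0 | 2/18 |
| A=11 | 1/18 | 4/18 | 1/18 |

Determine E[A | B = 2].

46/5

P(B = 2) = 5/18.
Summing A·P(A=x,B=y) over the conditioning event gives 23/9.
E[A | B = 2] = (23/9) / (5/18) = 46/5.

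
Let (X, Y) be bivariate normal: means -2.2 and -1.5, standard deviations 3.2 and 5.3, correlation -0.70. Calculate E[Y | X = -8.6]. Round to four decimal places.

5.9200

E[Y | X=x] = μ_Y + ρ(σ_Y/σ_X)(x − μ_X) for jointly normal variables.
E[Y | X=-8.6] = -1.5 + (-0.70)·(5.3/3.2)·(-8.6 − (-2.2)) = -1.5 + (-1.15938)·(-6.4) = 5.9200.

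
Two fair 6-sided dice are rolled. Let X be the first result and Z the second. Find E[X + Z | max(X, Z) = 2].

10/3

P(max(X, Z) = 2) = 1/12.
Summing (X+Z)·P(x,y) over outcomes with max(X, Z) = 2 gives 5/18.
E[X + Z | max(X, Z) = 2] = (5/18) / (1/12) = 10/3.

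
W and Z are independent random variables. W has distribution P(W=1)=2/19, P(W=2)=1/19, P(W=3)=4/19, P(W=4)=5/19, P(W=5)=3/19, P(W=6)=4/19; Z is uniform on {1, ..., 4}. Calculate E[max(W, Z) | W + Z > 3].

P(W + Z > 3) = 71/76.
Summing max(W,Z)·P(x,y) over outcomes with W + Z > 3 gives 311/76.
E[max(W, Z) | W + Z > 3] = (311/76) / (71/76) = 311/71.

311/71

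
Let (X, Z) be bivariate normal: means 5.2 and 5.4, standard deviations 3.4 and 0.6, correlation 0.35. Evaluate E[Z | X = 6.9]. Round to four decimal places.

For a bivariate normal, E[Z | X=x] = μ_Z + ρ·(σ_Z/σ_X)·(x − μ_X).
E[Z | X=6.9] = 5.4 + (0.35)·(0.6/3.4)·(6.9 − (5.2)) = 5.4 + (0.061765)·(1.7) = 5.5050.

5.5050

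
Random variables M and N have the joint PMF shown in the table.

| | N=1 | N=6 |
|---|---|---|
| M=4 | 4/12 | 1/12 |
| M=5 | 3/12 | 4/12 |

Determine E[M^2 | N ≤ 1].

139/7

P(N ≤ 1) = 7/12.
Σ M^2·P over the event = 16·(4/12) + 25·(3/12) = 139/12.
E[M^2 | N ≤ 1] = (139/12) / (7/12) = 139/7.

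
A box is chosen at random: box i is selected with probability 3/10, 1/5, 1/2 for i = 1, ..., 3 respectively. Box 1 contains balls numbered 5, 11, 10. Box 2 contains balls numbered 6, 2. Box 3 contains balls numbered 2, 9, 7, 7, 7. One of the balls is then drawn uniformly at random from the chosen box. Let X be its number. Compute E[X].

33/5

E[X | box 1] = (5+11+10)/3 = 26/3.
E[X | box 2] = (6+2)/2 = 4.
E[X | box 3] = (2+9+7+7+7)/5 = 32/5.
By the law of total expectation,
E[X] = (3/10)·(26/3) + (1/5)·(4) + (1/2)·(32/5) = 33/5.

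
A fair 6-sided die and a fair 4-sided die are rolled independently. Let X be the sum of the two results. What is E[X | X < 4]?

P(X < 4) = 1/8.
Σ over the event: 2·1/24 + 3·1/12 = 1/3.
E[X | X < 4] = (1/3) / (1/8) = 8/3.

8/3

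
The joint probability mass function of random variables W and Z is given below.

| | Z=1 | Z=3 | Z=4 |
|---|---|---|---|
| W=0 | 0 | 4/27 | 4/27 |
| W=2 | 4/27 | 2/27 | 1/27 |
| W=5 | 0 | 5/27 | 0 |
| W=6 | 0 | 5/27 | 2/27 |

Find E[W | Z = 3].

59/16

P(Z = 3) = 16/27.
Σ W·P over the event = 0·(4/27) + 2·(2/27) + 5·(5/27) + 6·(5/27) = 59/27.
E[W | Z = 3] = (59/27) / (16/27) = 59/16.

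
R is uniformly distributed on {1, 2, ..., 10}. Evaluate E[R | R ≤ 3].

2

Given R ≤ 3, R is equally likely to be any of {1, 2, 3}.
E[R | R ≤ 3] = (1 + 2 + 3) / 3 = 2.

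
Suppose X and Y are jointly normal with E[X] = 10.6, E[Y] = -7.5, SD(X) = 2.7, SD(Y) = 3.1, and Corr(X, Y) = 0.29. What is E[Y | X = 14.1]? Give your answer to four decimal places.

The regression of Y on X has slope ρ·σ_Y/σ_X and passes through (μ_X, μ_Y).
E[Y | X=14.1] = -7.5 + (0.29)·(3.1/2.7)·(14.1 − (10.6)) = -7.5 + (0.33296)·(3.5) = -6.3346.

-6.3346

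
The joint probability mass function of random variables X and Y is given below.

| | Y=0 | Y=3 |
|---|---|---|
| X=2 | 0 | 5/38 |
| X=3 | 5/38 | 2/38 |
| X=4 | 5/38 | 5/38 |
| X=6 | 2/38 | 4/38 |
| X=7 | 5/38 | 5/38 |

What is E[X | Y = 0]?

82/17

P(Y = 0) = 17/38.
Σ X·P over the event = 3·(5/38) + 4·(5/38) + 6·(2/38) + 7·(5/38) = 41/19.
E[X | Y = 0] = (41/19) / (17/38) = 82/17.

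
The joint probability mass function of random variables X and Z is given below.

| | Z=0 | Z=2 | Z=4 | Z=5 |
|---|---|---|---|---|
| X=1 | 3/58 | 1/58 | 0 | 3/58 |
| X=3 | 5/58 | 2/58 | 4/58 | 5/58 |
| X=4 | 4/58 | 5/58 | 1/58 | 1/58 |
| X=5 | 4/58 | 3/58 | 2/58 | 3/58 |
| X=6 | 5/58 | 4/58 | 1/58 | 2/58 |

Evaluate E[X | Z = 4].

P(Z = 4) = 4/29.
Σ X·P over the event = 3·(4/58) + 4·(1/58) + 5·(2/58) + 6·(1/58) = 16/29.
E[X | Z = 4] = (16/29) / (4/29) = 4.

4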